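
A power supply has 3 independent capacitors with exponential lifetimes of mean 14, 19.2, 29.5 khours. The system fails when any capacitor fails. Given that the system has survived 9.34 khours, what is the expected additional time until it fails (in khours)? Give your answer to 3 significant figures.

First-failure rate Σλ = 1/14 + 1/19.2 + 1/29.5 = 0.15741.
By memorylessness the expected residual is 1/Σλ = 6.35283 khours, regardless of the 9.34 already elapsed.

6.35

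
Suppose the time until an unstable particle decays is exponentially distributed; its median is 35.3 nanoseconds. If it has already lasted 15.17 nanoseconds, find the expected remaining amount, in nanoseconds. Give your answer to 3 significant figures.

50.9

For an exponential, median = ln(2)/λ, so λ = ln 2 / 35.3 = 0.0196359 per nanosecond.
By memorylessness, the remaining amount past any threshold is again Exp(λ) with mean 1/λ = 50.9271 nanoseconds.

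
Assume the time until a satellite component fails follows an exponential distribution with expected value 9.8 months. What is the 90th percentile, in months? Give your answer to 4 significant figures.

22.57

The rate is λ = 1/9.8 = 0.102041 per month.
Set 1 − e^(−λt) = 0.9, so t = −ln(0.1)/λ = 2.3026/0.102041 ≈ 22.5653 months.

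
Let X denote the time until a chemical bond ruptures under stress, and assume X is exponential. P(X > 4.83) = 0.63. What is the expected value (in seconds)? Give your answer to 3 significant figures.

e^(−λ·4.83) = 0.63 ⇒ λ = −ln(0.63)/4.83 = 0.0956595.
Mean = 1/λ = 10.4537 seconds.

10.5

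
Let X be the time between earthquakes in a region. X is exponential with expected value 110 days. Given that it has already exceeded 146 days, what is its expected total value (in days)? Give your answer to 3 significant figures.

The rate is λ = 1/110 = 0.00909091 per day.
By memorylessness, E[X | X > 146] = 146 + 1/λ = 146 + 110 = 256 days.

256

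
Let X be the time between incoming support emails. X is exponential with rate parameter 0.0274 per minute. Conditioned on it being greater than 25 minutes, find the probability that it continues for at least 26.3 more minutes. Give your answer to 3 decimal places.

0.486

The exponential is memoryless, so the remaining time is again Exp(λ): the condition X > 25 is irrelevant.
P(X > 26.3) = e^(−0.72062) ≈ 0.486.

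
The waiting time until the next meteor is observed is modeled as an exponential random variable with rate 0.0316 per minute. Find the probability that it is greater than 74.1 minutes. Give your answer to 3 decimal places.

0.096

P(X > 74.1) = e^(−λ·74.1) = e^(−2.3416) ≈ 0.096.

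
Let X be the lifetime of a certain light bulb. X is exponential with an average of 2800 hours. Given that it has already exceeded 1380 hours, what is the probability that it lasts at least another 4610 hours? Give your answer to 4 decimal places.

0.1927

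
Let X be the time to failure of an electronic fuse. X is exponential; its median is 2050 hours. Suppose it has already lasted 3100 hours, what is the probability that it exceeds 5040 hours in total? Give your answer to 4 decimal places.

0.5189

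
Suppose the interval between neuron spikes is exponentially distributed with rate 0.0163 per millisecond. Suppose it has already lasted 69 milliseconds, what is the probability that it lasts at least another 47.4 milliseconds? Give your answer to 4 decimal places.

0.4618

By the memoryless property, P(X > 69+47.4 | X > 69) = P(X > 47.4).
P(X > 47.4) = e^(−0.77262) ≈ 0.4618.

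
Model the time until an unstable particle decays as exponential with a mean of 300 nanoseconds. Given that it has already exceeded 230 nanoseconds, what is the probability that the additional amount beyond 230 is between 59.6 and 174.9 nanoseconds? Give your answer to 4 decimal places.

0.2616

The rate is λ = 1/300 = 0.00333333 per nanosecond.
Memoryless: the residual past 230 is again Exp(λ).
P(59.6 < residual < 174.9) = e^(−λ·59.6) − e^(−λ·174.9) = 0.81982 − 0.55822 ≈ 0.2616.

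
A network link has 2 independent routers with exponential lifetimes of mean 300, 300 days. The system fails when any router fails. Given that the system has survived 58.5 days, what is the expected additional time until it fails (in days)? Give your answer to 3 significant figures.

150

First-failure rate Σλ = 1/300 + 1/300 = 0.00666667.
By memorylessness the expected residual is 1/Σλ = 150 days, regardless of the 58.5 already elapsed.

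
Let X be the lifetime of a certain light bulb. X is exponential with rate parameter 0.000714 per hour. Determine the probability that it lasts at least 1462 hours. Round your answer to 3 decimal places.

P(X > 1462) = e^(−λ·1462) = e^(−1.0439) ≈ 0.352.

0.352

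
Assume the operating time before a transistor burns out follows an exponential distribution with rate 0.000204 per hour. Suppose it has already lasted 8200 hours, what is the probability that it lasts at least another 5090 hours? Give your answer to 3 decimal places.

The exponential is memoryless, so the remaining time is again Exp(λ): the condition X > 8200 is irrelevant.
P(X > 5090) = e^(−1.0384) ≈ 0.354.

0.354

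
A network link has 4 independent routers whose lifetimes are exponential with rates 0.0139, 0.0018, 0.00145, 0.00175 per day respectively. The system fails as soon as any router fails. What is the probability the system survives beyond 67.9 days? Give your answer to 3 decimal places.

0.277

The time to first failure is exponential with rate Σλ = 0.0139 + 0.0018 + 0.00145 + 0.00175 = 0.0189.
P(min > 67.9) = e^(−0.0189·67.9) = e^(−1.2833) ≈ 0.277.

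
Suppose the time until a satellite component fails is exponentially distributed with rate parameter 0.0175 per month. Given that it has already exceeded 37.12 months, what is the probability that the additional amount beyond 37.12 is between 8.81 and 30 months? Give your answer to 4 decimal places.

0.2656

Memoryless: the residual past 37.12 is again Exp(λ).
P(8.81 < residual < 30) = e^(−λ·8.81) − e^(−λ·30) = 0.85712 − 0.59156 ≈ 0.2656.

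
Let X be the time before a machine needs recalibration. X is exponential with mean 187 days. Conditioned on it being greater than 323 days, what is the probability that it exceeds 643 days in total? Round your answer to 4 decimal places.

The rate is λ = 1/187 = 0.00534759 per day.
P(X > s+t | X > s) = e^(−λ(s+t))/e^(−λs) = e^(−λt), independent of s = 323.
P(X > 320) = e^(−1.7112) ≈ 0.1806.

0.1806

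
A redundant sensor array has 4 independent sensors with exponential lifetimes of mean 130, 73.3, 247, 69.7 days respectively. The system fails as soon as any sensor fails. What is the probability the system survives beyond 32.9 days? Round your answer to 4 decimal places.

The first failure time is exponential with rate Σλ_i = 1/130 + 1/73.3 + 1/247 + 1/69.7 = 0.0397307 per day.
P(min > 32.9) = e^(−0.0397307·32.9) = e^(−1.3071) ≈ 0.2706.

0.2706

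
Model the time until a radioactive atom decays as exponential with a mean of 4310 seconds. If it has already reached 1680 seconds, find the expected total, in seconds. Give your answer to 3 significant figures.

5990

The rate is λ = 1/4310 = 0.000232019 per second.
By memorylessness, E[X | X > 1680] = 1680 + 1/λ = 1680 + 4310 = 5990 seconds.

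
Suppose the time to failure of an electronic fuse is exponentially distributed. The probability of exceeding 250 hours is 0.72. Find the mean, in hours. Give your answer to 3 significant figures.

761

e^(−λ·250) = 0.72 ⇒ λ = −ln(0.72)/250 = 0.00131402.
Mean = 1/λ = 761.026 hours.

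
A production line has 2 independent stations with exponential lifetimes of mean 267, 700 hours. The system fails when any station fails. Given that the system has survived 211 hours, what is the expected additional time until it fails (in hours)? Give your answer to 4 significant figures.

193.3

First-failure rate Σλ = 1/267 + 1/700 = 0.00517389.
By memorylessness the expected residual is 1/Σλ = 193.278 hours, regardless of the 211 already elapsed.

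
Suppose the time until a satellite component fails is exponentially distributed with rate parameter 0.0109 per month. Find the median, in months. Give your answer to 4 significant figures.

Set 1 − e^(−λt) = 0.5, so t = −ln(0.5)/λ = 0.69315/0.0109 ≈ 63.5915 months.

63.59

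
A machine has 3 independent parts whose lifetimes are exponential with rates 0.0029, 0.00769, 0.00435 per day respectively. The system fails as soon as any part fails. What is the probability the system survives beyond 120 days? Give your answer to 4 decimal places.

The time to first failure is exponential with rate Σλ = 0.0029 + 0.00769 + 0.00435 = 0.01494.
P(min > 120) = e^(−0.01494·120) = e^(−1.7928) ≈ 0.1665.

0.1665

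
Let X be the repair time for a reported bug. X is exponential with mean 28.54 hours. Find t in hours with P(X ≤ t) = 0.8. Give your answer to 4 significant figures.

The rate is λ = 1/28.54 = 0.0350385 per hour.
Set 1 − e^(−λt) = 0.8, so t = −ln(0.2)/λ = 1.6094/0.0350385 ≈ 45.9334 hours.

45.93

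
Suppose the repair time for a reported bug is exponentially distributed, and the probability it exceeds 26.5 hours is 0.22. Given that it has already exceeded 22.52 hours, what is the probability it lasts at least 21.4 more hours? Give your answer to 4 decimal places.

From e^(−λ·26.5) = 0.22, λ = −ln(0.22)/26.5 = 0.0571369.
Memoryless: P(X > 22.52+21.4 | X > 22.52) = P(X > 21.4) = e^(−0.0571369·21.4) ≈ 0.2944.

0.2944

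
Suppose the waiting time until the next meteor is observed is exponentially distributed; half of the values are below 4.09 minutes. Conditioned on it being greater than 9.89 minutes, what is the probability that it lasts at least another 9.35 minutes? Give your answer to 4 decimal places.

For an exponential, median = ln(2)/λ, so λ = ln 2 / 4.09 = 0.169474 per minute.
By the memoryless property, P(X > 9.89+9.35 | X > 9.89) = P(X > 9.35).
P(X > 9.35) = e^(−1.5846) ≈ 0.2050.

0.2050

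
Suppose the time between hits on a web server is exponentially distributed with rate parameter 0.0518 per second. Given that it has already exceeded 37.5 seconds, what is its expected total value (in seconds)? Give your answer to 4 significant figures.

56.81

By memorylessness, E[X | X > 37.5] = 37.5 + 1/λ = 37.5 + 19.305 = 56.805 seconds.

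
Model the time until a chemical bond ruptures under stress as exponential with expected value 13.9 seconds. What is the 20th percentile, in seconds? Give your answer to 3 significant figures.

The rate is λ = 1/13.9 = 0.0719424 per second.
Set 1 − e^(−λt) = 0.2, so t = −ln(0.8)/λ = 0.22314/0.0719424 ≈ 3.1017 seconds.

3.10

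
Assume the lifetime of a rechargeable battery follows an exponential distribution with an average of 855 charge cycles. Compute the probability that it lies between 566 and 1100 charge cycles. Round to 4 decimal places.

0.2396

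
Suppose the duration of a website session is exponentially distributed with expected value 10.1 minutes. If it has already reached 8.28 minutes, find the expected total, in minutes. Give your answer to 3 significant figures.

18.4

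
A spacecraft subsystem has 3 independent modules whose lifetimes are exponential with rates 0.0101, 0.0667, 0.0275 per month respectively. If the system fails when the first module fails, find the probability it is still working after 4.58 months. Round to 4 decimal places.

The time to first failure is exponential with rate Σλ = 0.0101 + 0.0667 + 0.0275 = 0.1043.
P(min > 4.58) = e^(−0.1043·4.58) = e^(−0.47769) ≈ 0.6202.

0.6202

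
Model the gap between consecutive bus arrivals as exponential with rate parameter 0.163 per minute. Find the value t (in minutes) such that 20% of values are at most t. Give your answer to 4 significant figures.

1.369

Set 1 − e^(−λt) = 0.2, so t = −ln(0.8)/λ = 0.22314/0.163 ≈ 1.36898 minutes.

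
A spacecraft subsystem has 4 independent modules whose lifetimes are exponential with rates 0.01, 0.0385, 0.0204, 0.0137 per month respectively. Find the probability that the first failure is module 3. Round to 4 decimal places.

The time to first failure is exponential with rate Σλ = 0.01 + 0.0385 + 0.0204 + 0.0137 = 0.0826.
P(module 3 first) = λ_3/Σλ = 0.0204/0.0826 ≈ 0.2470.

0.2470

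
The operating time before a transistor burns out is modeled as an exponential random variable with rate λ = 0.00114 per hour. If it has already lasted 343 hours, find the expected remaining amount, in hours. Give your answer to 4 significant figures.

By memorylessness, the remaining amount past any threshold is again Exp(λ) with mean 1/λ = 877.193 hours.

877.2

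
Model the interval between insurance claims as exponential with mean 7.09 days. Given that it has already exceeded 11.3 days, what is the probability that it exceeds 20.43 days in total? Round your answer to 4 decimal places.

The rate is λ = 1/7.09 = 0.141044 per day.
By the memoryless property, P(X > 11.3+9.13 | X > 11.3) = P(X > 9.13).
P(X > 9.13) = e^(−1.2877) ≈ 0.2759.

0.2759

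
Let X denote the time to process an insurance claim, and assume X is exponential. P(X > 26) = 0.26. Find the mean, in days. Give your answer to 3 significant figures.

19.3

e^(−λ·26) = 0.26 ⇒ λ = −ln(0.26)/26 = 0.0518105.
Mean = 1/λ = 19.3011 days.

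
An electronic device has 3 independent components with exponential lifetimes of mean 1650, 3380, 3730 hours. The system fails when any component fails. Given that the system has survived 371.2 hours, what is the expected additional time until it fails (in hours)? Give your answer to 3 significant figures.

855

First-failure rate Σλ = 1/1650 + 1/3380 + 1/3730 = 0.00117002.
By memorylessness the expected residual is 1/Σλ = 854.69 hours, regardless of the 371.2 already elapsed.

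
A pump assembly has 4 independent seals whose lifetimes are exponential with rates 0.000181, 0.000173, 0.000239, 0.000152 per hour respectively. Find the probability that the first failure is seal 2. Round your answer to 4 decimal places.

0.2322

The time to first failure is exponential with rate Σλ = 0.000181 + 0.000173 + 0.000239 + 0.000152 = 0.000745.
P(seal 2 first) = λ_2/Σλ = 0.000173/0.000745 ≈ 0.2322.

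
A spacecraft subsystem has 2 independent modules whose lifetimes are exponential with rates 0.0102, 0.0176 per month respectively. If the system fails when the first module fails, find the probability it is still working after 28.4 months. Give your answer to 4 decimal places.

The time to first failure is exponential with rate Σλ = 0.0102 + 0.0176 = 0.0278.
P(min > 28.4) = e^(−0.0278·28.4) = e^(−0.78952) ≈ 0.4541.

0.4541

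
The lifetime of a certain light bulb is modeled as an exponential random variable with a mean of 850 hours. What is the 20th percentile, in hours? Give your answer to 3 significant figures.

The rate is λ = 1/850 = 0.00117647 per hour.
Set 1 − e^(−λt) = 0.2, so t = −ln(0.8)/λ = 0.22314/0.00117647 ≈ 189.672 hours.

190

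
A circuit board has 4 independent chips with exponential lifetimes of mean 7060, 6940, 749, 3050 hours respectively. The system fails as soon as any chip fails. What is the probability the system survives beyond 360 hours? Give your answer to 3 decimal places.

0.496

The first failure time is exponential with rate Σλ_i = 1/7060 + 1/6940 + 1/749 + 1/3050 = 0.00194872 per hour.
P(min > 360) = e^(−0.00194872·360) = e^(−0.70154) ≈ 0.496.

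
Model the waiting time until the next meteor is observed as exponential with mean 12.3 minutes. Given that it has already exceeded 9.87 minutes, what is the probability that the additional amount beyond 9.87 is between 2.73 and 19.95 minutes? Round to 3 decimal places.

The rate is λ = 1/12.3 = 0.0813008 per minute.
Memoryless: the residual past 9.87 is again Exp(λ).
P(2.73 < residual < 19.95) = e^(−λ·2.73) − e^(−λ·19.95) = 0.80095 − 0.19751 ≈ 0.603.

0.603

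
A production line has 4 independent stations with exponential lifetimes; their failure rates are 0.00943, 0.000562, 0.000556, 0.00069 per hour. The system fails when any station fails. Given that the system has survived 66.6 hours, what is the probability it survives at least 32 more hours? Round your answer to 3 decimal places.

0.698

Time to first failure ~ Exp(Σλ) with Σλ = 0.011238.
By memorylessness, P(T > 66.6+32 | T > 66.6) = P(T > 32) = e^(−0.011238·32) ≈ 0.698.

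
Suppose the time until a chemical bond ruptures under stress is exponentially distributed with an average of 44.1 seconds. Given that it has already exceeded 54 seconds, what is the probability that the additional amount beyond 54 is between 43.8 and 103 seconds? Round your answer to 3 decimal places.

0.274

The rate is λ = 1/44.1 = 0.0226757 per second.
Memoryless: the residual past 54 is again Exp(λ).
P(43.8 < residual < 103) = e^(−λ·43.8) − e^(−λ·103) = 0.37039 − 0.09675 ≈ 0.274.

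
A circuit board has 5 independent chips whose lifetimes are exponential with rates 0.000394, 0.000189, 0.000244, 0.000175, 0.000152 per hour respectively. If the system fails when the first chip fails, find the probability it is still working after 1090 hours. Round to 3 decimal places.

0.284

The time to first failure is exponential with rate Σλ = 0.000394 + 0.000189 + 0.000244 + 0.000175 + 0.000152 = 0.001154.
P(min > 1090) = e^(−0.001154·1090) = e^(−1.2579) ≈ 0.284.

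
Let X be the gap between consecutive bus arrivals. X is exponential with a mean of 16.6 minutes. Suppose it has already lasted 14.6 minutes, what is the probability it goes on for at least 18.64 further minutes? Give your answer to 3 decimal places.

0.325

The rate is λ = 1/16.6 = 0.060241 per minute.
The exponential is memoryless, so the remaining time is again Exp(λ): the condition X > 14.6 is irrelevant.
P(X > 18.64) = e^(−1.1229) ≈ 0.325.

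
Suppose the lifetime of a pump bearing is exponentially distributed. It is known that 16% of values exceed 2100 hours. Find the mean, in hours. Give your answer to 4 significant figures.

e^(−λ·2100) = 0.16 ⇒ λ = −ln(0.16)/2100 = 0.000872658.
Mean = 1/λ = 1145.92 hours.

1146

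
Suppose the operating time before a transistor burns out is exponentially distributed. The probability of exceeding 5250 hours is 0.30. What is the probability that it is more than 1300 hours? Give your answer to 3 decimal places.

e^(−λ·5250) = 0.30 ⇒ λ = −ln(0.30)/5250 = 0.000229328.
P(X > 1300) = e^(−0.000229328·1300) = e^(−0.29813) ≈ 0.742.

0.742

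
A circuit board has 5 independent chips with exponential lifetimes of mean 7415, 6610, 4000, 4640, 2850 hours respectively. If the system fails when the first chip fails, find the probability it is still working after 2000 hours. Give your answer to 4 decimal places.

The first failure time is exponential with rate Σλ_i = 1/7415 + 1/6610 + 1/4000 + 1/4640 + 1/2850 = 0.00110254 per hour.
P(min > 2000) = e^(−0.00110254·2000) = e^(−2.2051) ≈ 0.1102.

0.1102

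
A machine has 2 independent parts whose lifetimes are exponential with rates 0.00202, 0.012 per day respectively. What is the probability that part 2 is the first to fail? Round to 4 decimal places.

0.8559

The time to first failure is exponential with rate Σλ = 0.00202 + 0.012 = 0.01402.
P(part 2 first) = λ_2/Σλ = 0.012/0.01402 ≈ 0.8559.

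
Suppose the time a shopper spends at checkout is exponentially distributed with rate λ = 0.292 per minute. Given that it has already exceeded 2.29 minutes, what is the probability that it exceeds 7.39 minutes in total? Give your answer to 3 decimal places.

P(X > s+t | X > s) = e^(−λ(s+t))/e^(−λs) = e^(−λt), independent of s = 2.29.
P(X > 5.1) = e^(−1.4892) ≈ 0.226.

0.226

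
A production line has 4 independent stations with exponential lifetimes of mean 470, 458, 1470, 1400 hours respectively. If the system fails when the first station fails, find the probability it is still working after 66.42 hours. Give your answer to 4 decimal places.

The first failure time is exponential with rate Σλ_i = 1/470 + 1/458 + 1/1470 + 1/1400 = 0.00570562 per hour.
P(min > 66.42) = e^(−0.00570562·66.42) = e^(−0.37897) ≈ 0.6846.

0.6846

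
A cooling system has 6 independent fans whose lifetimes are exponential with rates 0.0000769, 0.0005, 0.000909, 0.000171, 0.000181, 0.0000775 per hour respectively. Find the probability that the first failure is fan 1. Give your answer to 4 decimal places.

0.0401

The time to first failure is exponential with rate Σλ = 0.0000769 + 0.0005 + 0.000909 + 0.000171 + 0.000181 + 0.0000775 = 0.0019154.
P(fan 1 first) = λ_1/Σλ = 0.0000769/0.0019154 ≈ 0.0401.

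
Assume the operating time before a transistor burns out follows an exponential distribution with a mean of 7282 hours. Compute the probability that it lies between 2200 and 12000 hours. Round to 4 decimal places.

The rate is λ = 1/7282 = 0.000137325 per hour.
P(2200 < X < 12000) = e^(−λ·2200) − e^(−λ·12000) = 0.73925 − 0.19245 ≈ 0.5468.

0.5468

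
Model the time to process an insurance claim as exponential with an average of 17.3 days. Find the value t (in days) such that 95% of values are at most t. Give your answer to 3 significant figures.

51.8

The rate is λ = 1/17.3 = 0.0578035 per day.
Set 1 − e^(−λt) = 0.95, so t = −ln(0.05)/λ = 2.9957/0.0578035 ≈ 51.8262 days.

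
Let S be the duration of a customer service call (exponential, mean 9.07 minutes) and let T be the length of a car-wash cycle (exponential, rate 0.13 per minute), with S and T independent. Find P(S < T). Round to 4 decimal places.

λ_1 = 1/9.07 = 0.110254, λ_2 = 0.13.
For independent exponentials, P(S < T) = λ_1/(λ_1+λ_2) = 0.110254/0.240254 ≈ 0.4589.

0.4589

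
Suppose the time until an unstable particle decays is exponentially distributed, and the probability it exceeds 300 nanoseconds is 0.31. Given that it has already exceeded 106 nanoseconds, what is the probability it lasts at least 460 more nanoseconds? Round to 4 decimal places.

0.1660

From e^(−λ·300) = 0.31, λ = −ln(0.31)/300 = 0.00390394.
Memoryless: P(X > 106+460 | X > 106) = P(X > 460) = e^(−0.00390394·460) ≈ 0.1660.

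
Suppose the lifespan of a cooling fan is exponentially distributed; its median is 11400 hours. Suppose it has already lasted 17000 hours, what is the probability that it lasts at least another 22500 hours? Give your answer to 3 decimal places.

0.255

For an exponential, median = ln(2)/λ, so λ = ln 2 / 11400 = 0.0000608024 per hour.
P(X > s+t | X > s) = e^(−λ(s+t))/e^(−λs) = e^(−λt), independent of s = 17000.
P(X > 22500) = e^(−1.3681) ≈ 0.255.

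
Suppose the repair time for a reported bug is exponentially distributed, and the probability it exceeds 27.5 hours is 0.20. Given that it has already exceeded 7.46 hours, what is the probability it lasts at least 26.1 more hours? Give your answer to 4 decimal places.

0.2171

From e^(−λ·27.5) = 0.20, λ = −ln(0.20)/27.5 = 0.058525.
Memoryless: P(X > 7.46+26.1 | X > 7.46) = P(X > 26.1) = e^(−0.058525·26.1) ≈ 0.2171.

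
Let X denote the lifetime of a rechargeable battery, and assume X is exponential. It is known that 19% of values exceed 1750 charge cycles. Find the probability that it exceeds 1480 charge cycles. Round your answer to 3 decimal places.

0.245

e^(−λ·1750) = 0.19 ⇒ λ = −ln(0.19)/1750 = 0.000948989.
P(X > 1480) = e^(−0.000948989·1480) = e^(−1.4045) ≈ 0.245.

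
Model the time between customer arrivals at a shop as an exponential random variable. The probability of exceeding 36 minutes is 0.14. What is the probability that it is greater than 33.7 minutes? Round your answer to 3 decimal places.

e^(−λ·36) = 0.14 ⇒ λ = −ln(0.14)/36 = 0.0546142.
P(X > 33.7) = e^(−0.0546142·33.7) = e^(−1.8405) ≈ 0.159.

0.159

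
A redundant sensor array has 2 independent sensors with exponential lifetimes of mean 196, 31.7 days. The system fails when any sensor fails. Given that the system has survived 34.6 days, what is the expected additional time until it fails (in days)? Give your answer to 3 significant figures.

First-failure rate Σλ = 1/196 + 1/31.7 = 0.0366478.
By memorylessness the expected residual is 1/Σλ = 27.2868 days, regardless of the 34.6 already elapsed.

27.3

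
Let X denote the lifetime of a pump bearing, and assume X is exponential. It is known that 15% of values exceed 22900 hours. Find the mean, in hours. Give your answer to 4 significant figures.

12070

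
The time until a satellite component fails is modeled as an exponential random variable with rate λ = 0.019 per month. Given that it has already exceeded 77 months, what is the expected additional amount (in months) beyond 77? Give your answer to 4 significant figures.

By memorylessness, the remaining amount past any threshold is again Exp(λ) with mean 1/λ = 52.6316 months.

52.63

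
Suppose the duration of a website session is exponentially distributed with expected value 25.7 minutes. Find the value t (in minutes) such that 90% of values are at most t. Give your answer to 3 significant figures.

59.2

The rate is λ = 1/25.7 = 0.0389105 per minute.
Set 1 − e^(−λt) = 0.9, so t = −ln(0.1)/λ = 2.3026/0.0389105 ≈ 59.1764 minutes.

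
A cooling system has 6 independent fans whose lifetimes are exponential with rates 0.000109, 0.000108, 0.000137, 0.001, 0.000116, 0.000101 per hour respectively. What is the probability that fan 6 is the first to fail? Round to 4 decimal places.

0.0643

The time to first failure is exponential with rate Σλ = 0.000109 + 0.000108 + 0.000137 + 0.001 + 0.000116 + 0.000101 = 0.001571.
P(fan 6 first) = λ_6/Σλ = 0.000101/0.001571 ≈ 0.0643.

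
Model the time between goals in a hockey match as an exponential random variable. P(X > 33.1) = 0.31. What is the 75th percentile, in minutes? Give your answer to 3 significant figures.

e^(−λ·33.1) = 0.31 ⇒ λ = −ln(0.31)/33.1 = 0.0353832.
75th percentile: 1 − e^(−λt) = 0.75, t = −ln(0.25)/λ = 39.1795 minutes.

39.2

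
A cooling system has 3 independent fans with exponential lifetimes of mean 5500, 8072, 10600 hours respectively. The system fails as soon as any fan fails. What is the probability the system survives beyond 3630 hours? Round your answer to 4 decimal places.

The first failure time is exponential with rate Σλ_i = 1/5500 + 1/8072 + 1/10600 = 0.000400043 per hour.
P(min > 3630) = e^(−0.000400043·3630) = e^(−1.4522) ≈ 0.2341.

0.2341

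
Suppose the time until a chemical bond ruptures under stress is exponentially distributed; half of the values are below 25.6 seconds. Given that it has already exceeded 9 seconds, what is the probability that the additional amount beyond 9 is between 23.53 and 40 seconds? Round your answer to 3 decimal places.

0.190

For an exponential, median = ln(2)/λ, so λ = ln 2 / 25.6 = 0.0270761 per second.
Memoryless: the residual past 9 is again Exp(λ).
P(23.53 < residual < 40) = e^(−λ·23.53) − e^(−λ·40) = 0.52882 − 0.33856 ≈ 0.190.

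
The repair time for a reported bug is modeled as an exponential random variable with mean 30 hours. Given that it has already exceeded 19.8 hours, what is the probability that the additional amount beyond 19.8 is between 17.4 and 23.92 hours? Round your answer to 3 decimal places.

The rate is λ = 1/30 = 0.0333333 per hour.
Memoryless: the residual past 19.8 is again Exp(λ).
P(17.4 < residual < 23.92) = e^(−λ·17.4) − e^(−λ·23.92) = 0.55990 − 0.45053 ≈ 0.109.

0.109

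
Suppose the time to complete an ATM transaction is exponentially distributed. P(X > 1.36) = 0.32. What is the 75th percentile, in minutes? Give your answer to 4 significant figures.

1.655

e^(−λ·1.36) = 0.32 ⇒ λ = −ln(0.32)/1.36 = 0.837819.
75th percentile: 1 − e^(−λt) = 0.75, t = −ln(0.25)/λ = 1.65465 minutes.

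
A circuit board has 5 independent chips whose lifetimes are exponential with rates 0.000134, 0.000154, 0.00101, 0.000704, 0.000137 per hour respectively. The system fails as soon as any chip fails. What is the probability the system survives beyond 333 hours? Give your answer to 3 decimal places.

The time to first failure is exponential with rate Σλ = 0.000134 + 0.000154 + 0.00101 + 0.000704 + 0.000137 = 0.002139.
P(min > 333) = e^(−0.002139·333) = e^(−0.71229) ≈ 0.491.

0.491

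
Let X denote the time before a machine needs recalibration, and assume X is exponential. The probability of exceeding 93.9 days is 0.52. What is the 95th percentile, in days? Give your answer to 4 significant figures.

e^(−λ·93.9) = 0.52 ⇒ λ = −ln(0.52)/93.9 = 0.00696407.
95th percentile: 1 − e^(−λt) = 0.95, t = −ln(0.05)/λ = 430.17 days.

430.2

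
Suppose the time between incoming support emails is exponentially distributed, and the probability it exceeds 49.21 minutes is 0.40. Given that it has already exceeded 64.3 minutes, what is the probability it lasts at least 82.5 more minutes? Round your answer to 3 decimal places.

From e^(−λ·49.21) = 0.40, λ = −ln(0.40)/49.21 = 0.01862.
Memoryless: P(X > 64.3+82.5 | X > 64.3) = P(X > 82.5) = e^(−0.01862·82.5) ≈ 0.215.

0.215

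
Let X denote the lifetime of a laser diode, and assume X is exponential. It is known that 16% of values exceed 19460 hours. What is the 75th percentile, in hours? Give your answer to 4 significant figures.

14720

e^(−λ·19460) = 0.16 ⇒ λ = −ln(0.16)/19460 = 0.0000941717.
75th percentile: 1 − e^(−λt) = 0.75, t = −ln(0.25)/λ = 14720.9 hours.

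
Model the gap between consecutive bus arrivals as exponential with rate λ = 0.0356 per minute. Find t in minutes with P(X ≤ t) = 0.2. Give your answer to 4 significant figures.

Set 1 − e^(−λt) = 0.2, so t = −ln(0.8)/λ = 0.22314/0.0356 ≈ 6.26808 minutes.

6.268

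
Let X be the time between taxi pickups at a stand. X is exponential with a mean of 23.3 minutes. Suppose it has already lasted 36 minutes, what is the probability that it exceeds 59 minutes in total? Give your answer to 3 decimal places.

0.373

The rate is λ = 1/23.3 = 0.0429185 per minute.
By the memoryless property, P(X > 36+23 | X > 36) = P(X > 23).
P(X > 23) = e^(−0.98712) ≈ 0.373.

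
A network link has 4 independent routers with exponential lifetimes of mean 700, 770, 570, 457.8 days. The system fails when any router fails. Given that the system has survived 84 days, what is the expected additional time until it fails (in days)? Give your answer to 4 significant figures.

First-failure rate Σλ = 1/700 + 1/770 + 1/570 + 1/457.8 = 0.00666602.
By memorylessness the expected residual is 1/Σλ = 150.015 days, regardless of the 84 already elapsed.

150.0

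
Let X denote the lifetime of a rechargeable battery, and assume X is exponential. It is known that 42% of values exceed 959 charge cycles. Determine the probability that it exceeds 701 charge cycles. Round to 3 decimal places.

0.530

e^(−λ·959) = 0.42 ⇒ λ = −ln(0.42)/959 = 0.000904589.
P(X > 701) = e^(−0.000904589·701) = e^(−0.63412) ≈ 0.530.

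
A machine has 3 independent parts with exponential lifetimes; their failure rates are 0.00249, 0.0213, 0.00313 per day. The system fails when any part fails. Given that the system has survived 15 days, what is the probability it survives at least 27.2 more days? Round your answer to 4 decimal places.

Time to first failure ~ Exp(Σλ) with Σλ = 0.02692.
By memorylessness, P(T > 15+27.2 | T > 15) = P(T > 27.2) = e^(−0.02692·27.2) ≈ 0.4808.

0.4808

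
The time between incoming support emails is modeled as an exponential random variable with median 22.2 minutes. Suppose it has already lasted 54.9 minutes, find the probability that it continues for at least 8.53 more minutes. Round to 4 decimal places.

For an exponential, median = ln(2)/λ, so λ = ln 2 / 22.2 = 0.0312228 per minute.
By the memoryless property, P(X > 54.9+8.53 | X > 54.9) = P(X > 8.53).
P(X > 8.53) = e^(−0.26633) ≈ 0.7662.

0.7662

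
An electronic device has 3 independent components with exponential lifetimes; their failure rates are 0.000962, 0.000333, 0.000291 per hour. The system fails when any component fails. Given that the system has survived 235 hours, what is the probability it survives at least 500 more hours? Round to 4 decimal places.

0.4525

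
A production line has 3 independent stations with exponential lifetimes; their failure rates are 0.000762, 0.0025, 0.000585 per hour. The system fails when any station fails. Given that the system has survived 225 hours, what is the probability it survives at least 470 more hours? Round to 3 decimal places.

0.164

Time to first failure ~ Exp(Σλ) with Σλ = 0.003847.
By memorylessness, P(T > 225+470 | T > 225) = P(T > 470) = e^(−0.003847·470) ≈ 0.164.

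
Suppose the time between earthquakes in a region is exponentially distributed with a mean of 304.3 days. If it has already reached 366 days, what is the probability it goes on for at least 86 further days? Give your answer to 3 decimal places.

0.754

The rate is λ = 1/304.3 = 0.00328623 per day.
P(X > s+t | X > s) = e^(−λ(s+t))/e^(−λs) = e^(−λt), independent of s = 366.
P(X > 86) = e^(−0.28262) ≈ 0.754.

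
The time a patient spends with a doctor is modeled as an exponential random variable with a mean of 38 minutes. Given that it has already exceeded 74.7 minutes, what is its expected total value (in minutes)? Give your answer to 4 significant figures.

112.7

The rate is λ = 1/38 = 0.0263158 per minute.
By memorylessness, E[X | X > 74.7] = 74.7 + 1/λ = 74.7 + 38 = 112.7 minutes.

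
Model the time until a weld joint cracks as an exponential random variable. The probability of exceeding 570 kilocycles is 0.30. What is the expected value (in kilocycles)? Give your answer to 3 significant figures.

e^(−λ·570) = 0.30 ⇒ λ = −ln(0.30)/570 = 0.00211223.
Mean = 1/λ = 473.433 kilocycles.

473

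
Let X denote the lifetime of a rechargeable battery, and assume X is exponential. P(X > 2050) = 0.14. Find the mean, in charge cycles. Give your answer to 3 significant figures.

e^(−λ·2050) = 0.14 ⇒ λ = −ln(0.14)/2050 = 0.000959079.
Mean = 1/λ = 1042.67 charge cycles.

1040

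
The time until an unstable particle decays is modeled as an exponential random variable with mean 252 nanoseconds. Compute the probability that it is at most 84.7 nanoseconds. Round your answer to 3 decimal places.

The rate is λ = 1/252 = 0.00396825 per nanosecond.
P(X ≤ 84.7) = 1 − e^(−λ·84.7) = 1 − e^(−0.33611) ≈ 0.285.

0.285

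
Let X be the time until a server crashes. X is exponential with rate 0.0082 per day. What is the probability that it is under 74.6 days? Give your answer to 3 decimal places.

P(X ≤ 74.6) = 1 − e^(−λ·74.6) = 1 − e^(−0.61172) ≈ 0.458.

0.458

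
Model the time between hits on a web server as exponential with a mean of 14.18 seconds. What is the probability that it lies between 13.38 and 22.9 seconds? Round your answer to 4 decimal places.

The rate is λ = 1/14.18 = 0.0705219 per second.
P(13.38 < X < 22.9) = e^(−λ·13.38) − e^(−λ·22.9) = 0.38923 − 0.19890 ≈ 0.1903.

0.1903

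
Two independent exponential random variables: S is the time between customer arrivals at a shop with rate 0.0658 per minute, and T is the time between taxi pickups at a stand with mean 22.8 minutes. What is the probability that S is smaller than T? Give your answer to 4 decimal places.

λ_1 = 0.0658, λ_2 = 1/22.8 = 0.0438596.
For independent exponentials, P(S < T) = λ_1/(λ_1+λ_2) = 0.0658/0.10966 ≈ 0.6000.

0.6000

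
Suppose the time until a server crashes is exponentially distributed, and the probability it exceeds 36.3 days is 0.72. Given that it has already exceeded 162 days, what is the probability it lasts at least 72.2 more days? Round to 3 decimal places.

0.520

From e^(−λ·36.3) = 0.72, λ = −ln(0.72)/36.3 = 0.0090497.
Memoryless: P(X > 162+72.2 | X > 162) = P(X > 72.2) = e^(−0.0090497·72.2) ≈ 0.520.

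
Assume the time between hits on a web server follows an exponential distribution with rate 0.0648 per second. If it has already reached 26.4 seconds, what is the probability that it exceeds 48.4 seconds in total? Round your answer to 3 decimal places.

The exponential is memoryless, so the remaining time is again Exp(λ): the condition X > 26.4 is irrelevant.
P(X > 22) = e^(−1.4256) ≈ 0.240.

0.240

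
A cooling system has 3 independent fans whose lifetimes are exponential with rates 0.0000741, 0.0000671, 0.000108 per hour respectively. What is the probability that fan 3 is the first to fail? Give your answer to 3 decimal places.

0.433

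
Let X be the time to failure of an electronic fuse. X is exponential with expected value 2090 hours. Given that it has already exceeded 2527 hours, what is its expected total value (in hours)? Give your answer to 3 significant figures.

The rate is λ = 1/2090 = 0.000478469 per hour.
By memorylessness, E[X | X > 2527] = 2527 + 1/λ = 2527 + 2090 = 4617 hours.

4620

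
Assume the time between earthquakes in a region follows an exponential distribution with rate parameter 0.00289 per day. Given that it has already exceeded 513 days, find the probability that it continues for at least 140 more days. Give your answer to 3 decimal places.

The exponential is memoryless, so the remaining time is again Exp(λ): the condition X > 513 is irrelevant.
P(X > 140) = e^(−0.4046) ≈ 0.667.

0.667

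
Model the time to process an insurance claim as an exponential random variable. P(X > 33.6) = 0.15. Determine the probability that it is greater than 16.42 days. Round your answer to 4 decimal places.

e^(−λ·33.6) = 0.15 ⇒ λ = −ln(0.15)/33.6 = 0.0564619.
P(X > 16.42) = e^(−0.0564619·16.42) = e^(−0.9271) ≈ 0.3957.

0.3957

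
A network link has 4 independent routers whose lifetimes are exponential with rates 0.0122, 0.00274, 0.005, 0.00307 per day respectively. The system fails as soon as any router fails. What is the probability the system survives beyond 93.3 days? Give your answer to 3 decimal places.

The time to first failure is exponential with rate Σλ = 0.0122 + 0.00274 + 0.005 + 0.00307 = 0.02301.
P(min > 93.3) = e^(−0.02301·93.3) = e^(−2.1468) ≈ 0.117.

0.117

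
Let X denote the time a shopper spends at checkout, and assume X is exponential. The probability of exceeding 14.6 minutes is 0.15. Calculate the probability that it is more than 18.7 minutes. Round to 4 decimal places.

0.0880

e^(−λ·14.6) = 0.15 ⇒ λ = −ln(0.15)/14.6 = 0.12994.
P(X > 18.7) = e^(−0.12994·18.7) = e^(−2.4299) ≈ 0.0880.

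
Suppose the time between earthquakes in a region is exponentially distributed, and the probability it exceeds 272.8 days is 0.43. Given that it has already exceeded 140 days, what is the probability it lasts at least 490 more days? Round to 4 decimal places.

From e^(−λ·272.8) = 0.43, λ = −ln(0.43)/272.8 = 0.00309373.
Memoryless: P(X > 140+490 | X > 140) = P(X > 490) = e^(−0.00309373·490) ≈ 0.2196.

0.2196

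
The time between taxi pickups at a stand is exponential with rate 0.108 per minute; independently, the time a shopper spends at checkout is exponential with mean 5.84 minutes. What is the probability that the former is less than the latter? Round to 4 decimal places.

0.3868

λ_1 = 0.108, λ_2 = 1/5.84 = 0.171233.
For independent exponentials, P(the former < the latter) = λ_1/(λ_1+λ_2) = 0.108/0.279233 ≈ 0.3868.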